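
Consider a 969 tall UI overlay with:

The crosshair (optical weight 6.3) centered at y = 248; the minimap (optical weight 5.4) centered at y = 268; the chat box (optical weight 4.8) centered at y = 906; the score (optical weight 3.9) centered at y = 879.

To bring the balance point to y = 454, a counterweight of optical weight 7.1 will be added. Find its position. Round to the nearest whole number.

After adding the counterweight, total weight = 6.3 + 5.4 + 4.8 + 3.9 + 7.1 = 27.5.
Along y: (10786.5 + 7.1·y) / 27.5 = 454 (existing moment 6.3·248 + 5.4·268 + 4.8·906 + 3.9·879 = 10786.5) ⇒ y = (12485.0 − 10786.5) / 7.1 ≈ 239.23.

y ≈ 239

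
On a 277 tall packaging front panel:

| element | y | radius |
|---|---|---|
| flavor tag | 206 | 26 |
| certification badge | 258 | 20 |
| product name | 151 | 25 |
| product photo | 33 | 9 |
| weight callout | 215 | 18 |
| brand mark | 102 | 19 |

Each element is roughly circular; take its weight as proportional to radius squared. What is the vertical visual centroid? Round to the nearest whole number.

r² weights: flavor tag 26² = 676, certification badge 20² = 400, product name 25² = 625, product photo 9² = 81, weight callout 18² = 324, brand mark 19² = 361. Total = 2467.
y-moment: 676·206 + 400·258 + 625·151 + 81·33 + 324·215 + 361·102 = 445986; centroid 445986/2467 ≈ 180.78.

y ≈ 181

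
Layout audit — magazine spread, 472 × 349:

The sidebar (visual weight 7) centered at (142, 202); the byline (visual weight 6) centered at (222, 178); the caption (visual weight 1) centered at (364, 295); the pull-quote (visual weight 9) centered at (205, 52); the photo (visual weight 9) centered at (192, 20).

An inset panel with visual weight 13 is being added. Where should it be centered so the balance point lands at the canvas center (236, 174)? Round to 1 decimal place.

With the inset panel, Σw becomes 7 + 6 + 1 + 9 + 9 + 13 = 45.
Along x: (6263 + 13·x) / 45 = 236 (existing moment 7·142 + 6·222 + 1·364 + 9·205 + 9·192 = 6263) ⇒ x = (10620 − 6263) / 13 ≈ 335.15.
Along y: (3425 + 13·y) / 45 = 174 (existing moment 7·202 + 6·178 + 1·295 + 9·52 + 9·20 = 3425) ⇒ y = (7830 − 3425) / 13 ≈ 338.85.

(335.2, 338.8)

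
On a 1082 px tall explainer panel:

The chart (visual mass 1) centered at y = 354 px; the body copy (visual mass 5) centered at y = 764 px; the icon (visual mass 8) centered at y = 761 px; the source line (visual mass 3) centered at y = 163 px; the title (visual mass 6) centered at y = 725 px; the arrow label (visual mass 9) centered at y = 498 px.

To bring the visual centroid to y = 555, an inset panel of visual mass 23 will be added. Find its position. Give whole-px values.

After adding the inset panel, total weight = 1 + 5 + 8 + 3 + 6 + 9 + 23 = 55.
y: need Σw·y = 55·555 = 30525. Existing = 1·354 + 5·764 + 8·761 + 3·163 + 6·725 + 9·498 = 19583. Remainder 10942 / 23 ≈ 475.74.

y ≈ 476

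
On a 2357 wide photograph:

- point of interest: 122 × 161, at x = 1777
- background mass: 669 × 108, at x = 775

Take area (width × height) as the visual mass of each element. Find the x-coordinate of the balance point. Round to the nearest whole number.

x ≈ 989

Taking area as weight: point of interest 122·161 = 19642, background mass 669·108 = 72252. Sum 91894.
x-moment: 19642·1777 + 72252·775 = 90899134; centroid 90899134/91894 ≈ 989.17.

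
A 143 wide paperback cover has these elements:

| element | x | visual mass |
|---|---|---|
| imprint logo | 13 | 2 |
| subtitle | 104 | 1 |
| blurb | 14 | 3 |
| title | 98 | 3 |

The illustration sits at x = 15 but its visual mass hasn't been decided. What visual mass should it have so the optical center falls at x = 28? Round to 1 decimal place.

w ≈ 16.5

Fixed elements: Σw = 2 + 1 + 3 + 3 = 9, Σw·x = 2·13 + 1·104 + 3·14 + 3·98 = 466.
Set Σw·x/Σw = 28: (466 + 15w) = 28·(9 + w).
So w = (28·9 − 466)/(15 − 28) = -214/-13 ≈ 16.46.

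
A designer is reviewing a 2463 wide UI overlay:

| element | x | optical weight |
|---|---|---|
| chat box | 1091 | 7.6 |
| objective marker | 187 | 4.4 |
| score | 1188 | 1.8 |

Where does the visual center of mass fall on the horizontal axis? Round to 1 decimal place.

x ≈ 815.4

Weights sum to 7.6 + 4.4 + 1.8 = 13.8.
x-moment: 7.6·1091 + 4.4·187 + 1.8·1188 = 11252.8; centroid 11252.8/13.8 ≈ 815.42.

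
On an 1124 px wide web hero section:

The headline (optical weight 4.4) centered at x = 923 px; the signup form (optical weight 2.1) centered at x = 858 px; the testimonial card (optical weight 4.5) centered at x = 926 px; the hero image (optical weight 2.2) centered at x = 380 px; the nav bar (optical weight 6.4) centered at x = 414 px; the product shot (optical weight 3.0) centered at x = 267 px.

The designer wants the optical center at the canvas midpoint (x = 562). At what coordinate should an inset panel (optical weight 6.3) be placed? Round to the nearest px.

New total weight: (4.4 + 2.1 + 4.5 + 2.2 + 6.4 + 3.0) + 6.3 = 28.9.
x: target moment 28.9×562 = 16241.8; current 4.4·923 + 2.1·858 + 4.5·926 + 2.2·380 + 6.4·414 + 3.0·267 = 14316.6; the inset panel supplies 1925.2, so x = 1925.2/6.3 ≈ 305.59.

x ≈ 306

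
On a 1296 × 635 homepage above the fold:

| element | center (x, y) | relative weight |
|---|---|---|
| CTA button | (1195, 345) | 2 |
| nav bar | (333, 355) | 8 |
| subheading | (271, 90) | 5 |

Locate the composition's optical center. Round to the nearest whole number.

(427, 265)

Total weight = 2 + 8 + 5 = 15.
x-moment: 2·1195 + 8·333 + 5·271 = 6409; centroid 6409/15 ≈ 427.27.
y-moment: 2·345 + 8·355 + 5·90 = 3980; centroid 3980/15 ≈ 265.33.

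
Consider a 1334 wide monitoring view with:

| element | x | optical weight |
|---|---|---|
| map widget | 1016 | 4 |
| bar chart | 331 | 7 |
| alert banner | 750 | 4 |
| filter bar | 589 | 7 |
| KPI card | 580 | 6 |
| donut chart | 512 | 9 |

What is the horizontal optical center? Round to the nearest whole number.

Σw = 4 + 7 + 4 + 7 + 6 + 9 = 37.
Σw·x = 4·1016 + 7·331 + 4·750 + 7·589 + 6·580 + 9·512 = 21592, so x̄ = 21592/37 ≈ 583.57.

x ≈ 584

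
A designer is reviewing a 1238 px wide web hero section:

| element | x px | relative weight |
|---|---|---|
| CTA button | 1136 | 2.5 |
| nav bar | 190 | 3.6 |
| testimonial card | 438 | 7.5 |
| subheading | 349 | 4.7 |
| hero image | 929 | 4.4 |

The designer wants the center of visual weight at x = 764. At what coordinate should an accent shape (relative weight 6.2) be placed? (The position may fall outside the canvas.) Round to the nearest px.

New total weight: (2.5 + 3.6 + 7.5 + 4.7 + 4.4) + 6.2 = 28.9.
Along x: (12536.9 + 6.2·x) / 28.9 = 764 (existing moment 2.5·1136 + 3.6·190 + 7.5·438 + 4.7·349 + 4.4·929 = 12536.9) ⇒ x = (22079.6 − 12536.9) / 6.2 ≈ 1539.15.

x ≈ 1539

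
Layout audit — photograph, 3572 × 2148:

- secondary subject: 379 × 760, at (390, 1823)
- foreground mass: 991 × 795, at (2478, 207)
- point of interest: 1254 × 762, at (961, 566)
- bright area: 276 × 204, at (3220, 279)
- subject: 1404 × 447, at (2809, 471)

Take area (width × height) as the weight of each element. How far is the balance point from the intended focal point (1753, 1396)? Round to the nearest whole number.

≈ 831

Areas: secondary subject 379·760 = 288040, foreground mass 991·795 = 787845, point of interest 1254·762 = 955548, bright area 276·204 = 56304, subject 1404·447 = 627588. Total weight = 2715325.
x: (288040·390 + 787845·2478 + 955548·961 + 56304·3220 + 627588·2809) / 2715325 = 4927090710 / 2715325 ≈ 1814.55
y: (288040·1823 + 787845·207 + 955548·566 + 56304·279 + 627588·471) / 2715325 = 1540323767 / 2715325 ≈ 567.27
From (1753, 1396): dx = 61.55, dy = -828.73, so the distance is √(dx²+dy²) ≈ 831.01.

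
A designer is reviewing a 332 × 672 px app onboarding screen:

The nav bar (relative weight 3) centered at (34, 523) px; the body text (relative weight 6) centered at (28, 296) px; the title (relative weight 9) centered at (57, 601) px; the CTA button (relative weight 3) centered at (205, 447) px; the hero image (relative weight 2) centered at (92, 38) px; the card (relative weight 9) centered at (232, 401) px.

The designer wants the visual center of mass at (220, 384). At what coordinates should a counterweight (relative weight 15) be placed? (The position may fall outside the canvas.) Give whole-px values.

With the counterweight, Σw becomes 3 + 6 + 9 + 3 + 2 + 9 + 15 = 47.
x: need Σw·x = 47·220 = 10340. Existing = 3·34 + 6·28 + 9·57 + 3·205 + 2·92 + 9·232 = 3670. Remainder 6670 / 15 ≈ 444.67.
y: need Σw·y = 47·384 = 18048. Existing = 3·523 + 6·296 + 9·601 + 3·447 + 2·38 + 9·401 = 13780. Remainder 4268 / 15 ≈ 284.53.

(445, 285)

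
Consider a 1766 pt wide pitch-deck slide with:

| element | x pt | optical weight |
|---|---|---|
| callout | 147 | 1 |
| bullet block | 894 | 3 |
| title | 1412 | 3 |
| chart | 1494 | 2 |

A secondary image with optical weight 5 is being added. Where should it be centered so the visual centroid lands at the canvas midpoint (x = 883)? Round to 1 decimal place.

With the secondary image, Σw becomes 1 + 3 + 3 + 2 + 5 = 14.
x: need Σw·x = 14·883 = 12362. Existing = 1·147 + 3·894 + 3·1412 + 2·1494 = 10053. Remainder 2309 / 5 ≈ 461.80.

x ≈ 461.8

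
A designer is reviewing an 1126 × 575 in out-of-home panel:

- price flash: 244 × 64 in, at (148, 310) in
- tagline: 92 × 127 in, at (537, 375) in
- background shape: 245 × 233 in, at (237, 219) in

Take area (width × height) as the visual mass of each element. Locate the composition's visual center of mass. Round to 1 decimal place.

(262.1, 257.4)

Areas: price flash 244·64 = 15616, tagline 92·127 = 11684, background shape 245·233 = 57085. Total weight = 84385.
x: (15616·148 + 11684·537 + 57085·237) / 84385 = 22114621 / 84385 ≈ 262.07
y: (15616·310 + 11684·375 + 57085·219) / 84385 = 21724075 / 84385 ≈ 257.44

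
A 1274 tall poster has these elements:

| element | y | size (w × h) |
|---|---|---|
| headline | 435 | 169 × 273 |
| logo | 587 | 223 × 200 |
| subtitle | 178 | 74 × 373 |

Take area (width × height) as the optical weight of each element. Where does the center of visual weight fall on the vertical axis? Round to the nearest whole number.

y ≈ 432

Taking area as weight: headline 169·273 = 46137, logo 223·200 = 44600, subtitle 74·373 = 27602. Sum 118339.
y: (46137·435 + 44600·587 + 27602·178) / 118339 = 51162951 / 118339 ≈ 432.34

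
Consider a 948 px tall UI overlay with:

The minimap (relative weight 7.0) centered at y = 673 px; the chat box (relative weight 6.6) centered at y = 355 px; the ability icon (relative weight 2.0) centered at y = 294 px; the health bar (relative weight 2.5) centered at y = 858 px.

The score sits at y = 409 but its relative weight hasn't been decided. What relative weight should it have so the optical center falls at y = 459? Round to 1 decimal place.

Fixed elements: Σw = 7.0 + 6.6 + 2.0 + 2.5 = 18.1, Σw·y = 7.0·673 + 6.6·355 + 2.0·294 + 2.5·858 = 9787.0.
For the centroid to hit 459: (9787.0 + w·409) / (18.1 + w) = 459.
So w = (459·18.1 − 9787.0)/(409 − 459) = -1479.1/-50 ≈ 29.58.

w ≈ 29.6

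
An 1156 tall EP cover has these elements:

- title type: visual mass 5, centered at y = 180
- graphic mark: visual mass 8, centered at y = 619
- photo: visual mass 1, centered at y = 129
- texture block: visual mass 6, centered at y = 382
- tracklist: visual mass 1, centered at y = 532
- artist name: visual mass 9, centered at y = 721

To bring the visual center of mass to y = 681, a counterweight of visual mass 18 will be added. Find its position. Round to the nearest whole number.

After adding the counterweight, total weight = 5 + 8 + 1 + 6 + 1 + 9 + 18 = 48.
y: target moment 48×681 = 32688; current 5·180 + 8·619 + 1·129 + 6·382 + 1·532 + 9·721 = 15294; the counterweight supplies 17394, so y = 17394/18 ≈ 966.33.

y ≈ 966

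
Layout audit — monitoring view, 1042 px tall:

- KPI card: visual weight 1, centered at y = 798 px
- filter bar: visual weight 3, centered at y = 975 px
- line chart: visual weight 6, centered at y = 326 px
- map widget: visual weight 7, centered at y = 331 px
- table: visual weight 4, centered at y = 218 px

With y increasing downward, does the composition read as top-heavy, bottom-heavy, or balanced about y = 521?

top-heavy

Σw = 1 + 3 + 6 + 7 + 4 = 21.
Σw·y = 1·798 + 3·975 + 6·326 + 7·331 + 4·218 = 8868, so ȳ = 8868/21 ≈ 422.29.
422.3 lies above (smaller y than) the midline 521, so the layout is top-heavy.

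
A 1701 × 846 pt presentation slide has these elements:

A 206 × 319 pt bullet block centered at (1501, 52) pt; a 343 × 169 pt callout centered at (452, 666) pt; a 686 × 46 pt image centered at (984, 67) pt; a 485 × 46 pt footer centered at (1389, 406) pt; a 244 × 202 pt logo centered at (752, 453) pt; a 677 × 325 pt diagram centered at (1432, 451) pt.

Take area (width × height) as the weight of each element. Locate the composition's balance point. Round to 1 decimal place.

Taking area as weight: bullet block 206·319 = 65714, callout 343·169 = 57967, image 686·46 = 31556, footer 485·46 = 22310, logo 244·202 = 49288, diagram 677·325 = 220025. Sum 446860.
x: (65714·1501 + 57967·452 + 31556·984 + 22310·1389 + 49288·752 + 220025·1432) / 446860 = 539017868 / 446860 ≈ 1206.23
y: (65714·52 + 57967·666 + 31556·67 + 22310·406 + 49288·453 + 220025·451) / 446860 = 174754001 / 446860 ≈ 391.07

(1206.2, 391.1)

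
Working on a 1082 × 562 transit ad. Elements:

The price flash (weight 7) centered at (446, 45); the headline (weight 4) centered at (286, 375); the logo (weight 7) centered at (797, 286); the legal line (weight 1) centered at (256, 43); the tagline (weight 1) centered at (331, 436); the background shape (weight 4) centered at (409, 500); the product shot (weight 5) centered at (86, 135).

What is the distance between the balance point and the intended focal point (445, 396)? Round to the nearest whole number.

≈ 156

Weights sum to 7 + 4 + 7 + 1 + 1 + 4 + 5 = 29.
Σw·x = 12498; x̄ = 12498/29 ≈ 430.97.
Σw·y = 6971; ȳ = 6971/29 ≈ 240.38.
Offset from (445, 396): Δx ≈ -14.03, Δy ≈ -155.62; distance = √(Δx² + Δy²) ≈ 156.25.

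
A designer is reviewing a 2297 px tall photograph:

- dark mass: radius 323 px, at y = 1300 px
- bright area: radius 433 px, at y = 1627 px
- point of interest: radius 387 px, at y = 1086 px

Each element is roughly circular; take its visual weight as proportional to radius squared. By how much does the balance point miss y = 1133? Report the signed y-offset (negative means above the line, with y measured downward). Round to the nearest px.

≈ 233 px

r² weights: dark mass 323² = 104329, bright area 433² = 187489, point of interest 387² = 149769. Total = 441587.
y-moment: 104329·1300 + 187489·1627 + 149769·1086 = 603321437; centroid 603321437/441587 ≈ 1366.26.
Offset from y = 1133: 1366.26 − 1133 ≈ 233.26.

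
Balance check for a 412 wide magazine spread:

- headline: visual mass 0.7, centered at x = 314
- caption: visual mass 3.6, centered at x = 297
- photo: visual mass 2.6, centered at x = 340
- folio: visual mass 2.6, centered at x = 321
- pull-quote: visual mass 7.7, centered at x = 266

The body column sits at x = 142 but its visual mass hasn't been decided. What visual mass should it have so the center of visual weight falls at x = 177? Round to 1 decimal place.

w ≈ 57.5

Fixed elements: Σw = 0.7 + 3.6 + 2.6 + 2.6 + 7.7 = 17.2, Σw·x = 0.7·314 + 3.6·297 + 2.6·340 + 2.6·321 + 7.7·266 = 5055.8.
Balance at x = 177 requires (5055.8 + w·142) / (17.2 + w) = 177.
Rearranging, w·(142 − 177) = 177·17.2 − 5055.8 = -2011.4, so w ≈ -2011.4/-35 = 57.47.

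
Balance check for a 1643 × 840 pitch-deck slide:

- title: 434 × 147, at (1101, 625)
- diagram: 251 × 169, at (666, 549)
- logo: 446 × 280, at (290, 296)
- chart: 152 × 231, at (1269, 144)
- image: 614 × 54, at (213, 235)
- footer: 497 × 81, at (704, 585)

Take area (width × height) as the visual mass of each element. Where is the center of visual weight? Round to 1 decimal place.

Taking area as weight: title 434·147 = 63798, diagram 251·169 = 42419, logo 446·280 = 124880, chart 152·231 = 35112, image 614·54 = 33156, footer 497·81 = 40257. Sum 339622.
Σw·x = 63798·1101 + 42419·666 + 124880·290 + 35112·1269 + 33156·213 + 40257·704 = 214668136, so x̄ = 214668136/339622 ≈ 632.08.
Σw·y = 63798·625 + 42419·549 + 124880·296 + 35112·144 + 33156·235 + 40257·585 = 136524394, so ȳ = 136524394/339622 ≈ 401.99.

(632.1, 402.0)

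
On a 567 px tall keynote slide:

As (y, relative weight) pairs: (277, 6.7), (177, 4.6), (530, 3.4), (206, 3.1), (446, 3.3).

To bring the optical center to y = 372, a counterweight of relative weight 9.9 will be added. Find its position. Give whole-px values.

After adding the counterweight, total weight = 6.7 + 4.6 + 3.4 + 3.1 + 3.3 + 9.9 = 31.0.
y: need Σw·y = 31.0·372 = 11532.0. Existing = 6.7·277 + 4.6·177 + 3.4·530 + 3.1·206 + 3.3·446 = 6582.5. Remainder 4949.5 / 9.9 ≈ 499.95.

y ≈ 500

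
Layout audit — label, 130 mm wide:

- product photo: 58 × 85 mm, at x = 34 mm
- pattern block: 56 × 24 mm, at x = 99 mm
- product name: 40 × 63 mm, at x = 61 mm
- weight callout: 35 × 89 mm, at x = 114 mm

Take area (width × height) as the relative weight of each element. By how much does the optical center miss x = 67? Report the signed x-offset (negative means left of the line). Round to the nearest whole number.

≈ 1 mm

Areas: product photo 58·85 = 4930, pattern block 56·24 = 1344, product name 40·63 = 2520, weight callout 35·89 = 3115. Total weight = 11909.
x: (4930·34 + 1344·99 + 2520·61 + 3115·114) / 11909 = 809506 / 11909 ≈ 67.97
Against x = 67, that's 67.97 − 67 = 0.97.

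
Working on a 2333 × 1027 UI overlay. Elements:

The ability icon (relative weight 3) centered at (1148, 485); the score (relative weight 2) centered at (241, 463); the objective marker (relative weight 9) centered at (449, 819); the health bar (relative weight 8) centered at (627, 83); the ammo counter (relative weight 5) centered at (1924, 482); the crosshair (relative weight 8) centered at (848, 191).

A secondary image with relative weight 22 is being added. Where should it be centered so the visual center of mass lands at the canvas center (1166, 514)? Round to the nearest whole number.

With the secondary image, Σw becomes 3 + 2 + 9 + 8 + 5 + 8 + 22 = 57.
x: need Σw·x = 57·1166 = 66462. Existing = 3·1148 + 2·241 + 9·449 + 8·627 + 5·1924 + 8·848 = 29387. Remainder 37075 / 22 ≈ 1685.23.
y: need Σw·y = 57·514 = 29298. Existing = 3·485 + 2·463 + 9·819 + 8·83 + 5·482 + 8·191 = 14354. Remainder 14944 / 22 ≈ 679.27.

(1685, 679)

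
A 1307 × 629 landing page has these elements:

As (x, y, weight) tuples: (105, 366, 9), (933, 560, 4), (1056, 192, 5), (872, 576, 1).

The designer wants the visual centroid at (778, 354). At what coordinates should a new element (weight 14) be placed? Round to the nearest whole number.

New total weight: (9 + 4 + 5 + 1) + 14 = 33.
x: need Σw·x = 33·778 = 25674. Existing = 9·105 + 4·933 + 5·1056 + 1·872 = 10829. Remainder 14845 / 14 ≈ 1060.36.
y: need Σw·y = 33·354 = 11682. Existing = 9·366 + 4·560 + 5·192 + 1·576 = 7070. Remainder 4612 / 14 ≈ 329.43.

(1060, 329)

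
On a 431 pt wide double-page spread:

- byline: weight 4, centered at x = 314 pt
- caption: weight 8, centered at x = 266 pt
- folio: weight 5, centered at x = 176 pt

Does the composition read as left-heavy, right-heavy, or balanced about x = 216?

Σw = 4 + 8 + 5 = 17.
Σw·x = 4·314 + 8·266 + 5·176 = 4264, so x̄ = 4264/17 ≈ 250.82.
250.8 lies right of the midline 216, so the layout is right-heavy.

right-heavy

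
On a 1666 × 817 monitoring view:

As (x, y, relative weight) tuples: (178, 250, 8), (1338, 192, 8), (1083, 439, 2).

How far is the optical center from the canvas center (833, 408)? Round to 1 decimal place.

≈ 167.4

Weights sum to 8 + 8 + 2 = 18.
Σw·x = 8·178 + 8·1338 + 2·1083 = 14294, so x̄ = 14294/18 ≈ 794.11.
Σw·y = 8·250 + 8·192 + 2·439 = 4414, so ȳ = 4414/18 ≈ 245.22.
Relative to (833, 408): Δ = (-38.89, -162.78); |Δ| = √(-38.89² + -162.78²) ≈ 167.36.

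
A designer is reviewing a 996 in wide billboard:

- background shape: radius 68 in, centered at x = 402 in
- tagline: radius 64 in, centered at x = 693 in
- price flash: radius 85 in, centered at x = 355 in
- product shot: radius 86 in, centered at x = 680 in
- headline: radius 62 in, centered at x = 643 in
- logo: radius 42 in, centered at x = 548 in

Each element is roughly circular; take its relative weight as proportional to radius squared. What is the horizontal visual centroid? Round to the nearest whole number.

Weights ∝ r²: background shape 68² = 4624, tagline 64² = 4096, price flash 85² = 7225, product shot 86² = 7396, headline 62² = 3844, logo 42² = 1764; Σw = 28949.
x: (4624·402 + 4096·693 + 7225·355 + 7396·680 + 3844·643 + 1764·548) / 28949 = 15729895 / 28949 ≈ 543.37

x ≈ 543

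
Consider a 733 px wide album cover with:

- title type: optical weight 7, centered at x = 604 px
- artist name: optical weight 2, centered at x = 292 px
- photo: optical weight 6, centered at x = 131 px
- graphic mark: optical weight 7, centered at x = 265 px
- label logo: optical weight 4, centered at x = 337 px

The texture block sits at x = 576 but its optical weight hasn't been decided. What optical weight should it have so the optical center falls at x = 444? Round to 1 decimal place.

Existing Σw = 26 (7 + 2 + 6 + 7 + 4); existing moment 7·604 + 2·292 + 6·131 + 7·265 + 4·337 = 8801.
For the centroid to hit 444: (8801 + w·576) / (26 + w) = 444.
Rearranging, w·(576 − 444) = 444·26 − 8801 = 2743, so w ≈ 2743/132 = 20.78.

w ≈ 20.8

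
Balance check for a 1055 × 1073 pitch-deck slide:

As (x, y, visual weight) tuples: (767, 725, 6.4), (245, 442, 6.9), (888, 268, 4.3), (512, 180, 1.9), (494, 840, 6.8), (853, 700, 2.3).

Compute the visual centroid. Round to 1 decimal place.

Σw = 6.4 + 6.9 + 4.3 + 1.9 + 6.8 + 2.3 = 28.6.
x: moment 16711.6 / weight 28.6 ≈ 584.32
Σw·y = 16506.2; ȳ = 16506.2/28.6 ≈ 577.14.

(584.3, 577.1)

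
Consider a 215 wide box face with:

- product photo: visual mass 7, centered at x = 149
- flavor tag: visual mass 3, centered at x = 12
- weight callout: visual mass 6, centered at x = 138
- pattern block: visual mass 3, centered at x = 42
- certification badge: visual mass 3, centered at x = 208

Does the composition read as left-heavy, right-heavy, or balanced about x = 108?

right-heavy

Total weight = 7 + 3 + 6 + 3 + 3 = 22.
Σw·x = 7·149 + 3·12 + 6·138 + 3·42 + 3·208 = 2657, so x̄ = 2657/22 ≈ 120.77.
120.8 vs midline 108 → right-heavy.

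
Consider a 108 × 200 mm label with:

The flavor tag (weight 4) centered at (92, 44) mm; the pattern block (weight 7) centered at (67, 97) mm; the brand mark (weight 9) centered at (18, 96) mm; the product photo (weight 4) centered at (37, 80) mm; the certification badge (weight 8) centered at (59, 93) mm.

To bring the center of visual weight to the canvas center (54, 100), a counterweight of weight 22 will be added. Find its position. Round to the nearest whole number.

New total weight: (4 + 7 + 9 + 4 + 8) + 22 = 54.
x: target moment 54×54 = 2916; current 4·92 + 7·67 + 9·18 + 4·37 + 8·59 = 1619; the counterweight supplies 1297, so x = 1297/22 ≈ 58.95.
y: target moment 54×100 = 5400; current 4·44 + 7·97 + 9·96 + 4·80 + 8·93 = 2783; the counterweight supplies 2617, so y = 2617/22 ≈ 118.95.

(59, 119)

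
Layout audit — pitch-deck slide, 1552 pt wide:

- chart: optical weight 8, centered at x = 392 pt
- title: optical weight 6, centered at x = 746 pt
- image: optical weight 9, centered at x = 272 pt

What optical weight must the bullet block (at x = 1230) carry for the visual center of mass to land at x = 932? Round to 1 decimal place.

Known weights sum to 8 + 6 + 9 = 23; their moment is 8·392 + 6·746 + 9·272 = 10060.
Set Σw·x/Σw = 932: (10060 + 1230w) = 932·(23 + w).
Solving: w = (932·23 − 10060) / (1230 − 932) = 11376 / 298 ≈ 38.17.

w ≈ 38.2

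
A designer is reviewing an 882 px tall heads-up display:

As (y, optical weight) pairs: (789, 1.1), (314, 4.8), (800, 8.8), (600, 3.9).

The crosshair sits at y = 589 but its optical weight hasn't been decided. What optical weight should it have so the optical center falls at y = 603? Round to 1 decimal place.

w ≈ 38.5

Fixed elements: Σw = 1.1 + 4.8 + 8.8 + 3.9 = 18.6, Σw·y = 1.1·789 + 4.8·314 + 8.8·800 + 3.9·600 = 11755.1.
Set Σw·y/Σw = 603: (11755.1 + 589w) = 603·(18.6 + w).
Solving: w = (603·18.6 − 11755.1) / (589 − 603) = -539.3 / -14 ≈ 38.52.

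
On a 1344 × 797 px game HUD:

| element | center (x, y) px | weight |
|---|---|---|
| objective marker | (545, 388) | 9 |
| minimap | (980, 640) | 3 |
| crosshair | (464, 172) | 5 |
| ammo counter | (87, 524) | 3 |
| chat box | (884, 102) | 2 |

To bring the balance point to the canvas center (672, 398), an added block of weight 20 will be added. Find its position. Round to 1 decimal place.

New total weight: (9 + 3 + 5 + 3 + 2) + 20 = 42.
Along x: (12194 + 20·x) / 42 = 672 (existing moment 9·545 + 3·980 + 5·464 + 3·87 + 2·884 = 12194) ⇒ x = (28224 − 12194) / 20 ≈ 801.50.
Along y: (8048 + 20·y) / 42 = 398 (existing moment 9·388 + 3·640 + 5·172 + 3·524 + 2·102 = 8048) ⇒ y = (16716 − 8048) / 20 ≈ 433.40.

(801.5, 433.4)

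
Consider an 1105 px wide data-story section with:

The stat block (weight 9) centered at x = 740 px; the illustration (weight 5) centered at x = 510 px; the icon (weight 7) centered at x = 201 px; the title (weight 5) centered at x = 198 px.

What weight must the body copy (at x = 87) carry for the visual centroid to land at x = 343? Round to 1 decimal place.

Existing Σw = 26 (9 + 5 + 7 + 5); existing moment 9·740 + 5·510 + 7·201 + 5·198 = 11607.
Set Σw·x/Σw = 343: (11607 + 87w) = 343·(26 + w).
Rearranging, w·(87 − 343) = 343·26 − 11607 = -2689, so w ≈ -2689/-256 = 10.50.

w ≈ 10.5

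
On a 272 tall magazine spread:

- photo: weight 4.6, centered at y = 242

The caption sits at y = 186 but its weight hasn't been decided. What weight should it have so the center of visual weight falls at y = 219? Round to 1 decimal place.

The single fixed element contributes weight 4.6, moment 4.6·242 = 1113.2.
Set Σw·y/Σw = 219: (1113.2 + 186w) = 219·(4.6 + w).
Solving: w = (219·4.6 − 1113.2) / (186 − 219) = -105.8 / -33 ≈ 3.21.

w ≈ 3.2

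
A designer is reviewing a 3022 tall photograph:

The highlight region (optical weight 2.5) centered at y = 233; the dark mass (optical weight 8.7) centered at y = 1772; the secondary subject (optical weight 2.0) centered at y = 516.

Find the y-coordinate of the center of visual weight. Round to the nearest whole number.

y ≈ 1290

Weights sum to 2.5 + 8.7 + 2.0 = 13.2.
Σw·y = 2.5·233 + 8.7·1772 + 2.0·516 = 17030.9, so ȳ = 17030.9/13.2 ≈ 1290.22.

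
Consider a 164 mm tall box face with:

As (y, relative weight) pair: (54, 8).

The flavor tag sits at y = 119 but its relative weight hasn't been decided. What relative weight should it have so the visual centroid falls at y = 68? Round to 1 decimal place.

w ≈ 2.2

The single fixed element contributes weight 8, moment 8·54 = 432.
Set Σw·y/Σw = 68: (432 + 119w) = 68·(8 + w).
So w = (68·8 − 432)/(119 − 68) = 112/51 ≈ 2.20.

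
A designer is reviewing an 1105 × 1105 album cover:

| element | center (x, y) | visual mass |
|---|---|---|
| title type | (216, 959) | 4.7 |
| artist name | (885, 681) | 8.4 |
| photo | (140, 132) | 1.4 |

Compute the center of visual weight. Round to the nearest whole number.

(596, 718)

Total weight = 4.7 + 8.4 + 1.4 = 14.5.
x-moment: 4.7·216 + 8.4·885 + 1.4·140 = 8645.2; centroid 8645.2/14.5 ≈ 596.22.
y-moment: 4.7·959 + 8.4·681 + 1.4·132 = 10412.5; centroid 10412.5/14.5 ≈ 718.10.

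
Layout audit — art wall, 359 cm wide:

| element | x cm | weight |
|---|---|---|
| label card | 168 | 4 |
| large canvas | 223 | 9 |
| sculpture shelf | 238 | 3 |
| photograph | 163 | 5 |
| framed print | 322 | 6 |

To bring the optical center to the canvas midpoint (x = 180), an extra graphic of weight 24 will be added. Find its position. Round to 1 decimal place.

After adding the extra graphic, total weight = 4 + 9 + 3 + 5 + 6 + 24 = 51.
x: target moment 51×180 = 9180; current 4·168 + 9·223 + 3·238 + 5·163 + 6·322 = 6140; the extra graphic supplies 3040, so x = 3040/24 ≈ 126.67.

x ≈ 126.7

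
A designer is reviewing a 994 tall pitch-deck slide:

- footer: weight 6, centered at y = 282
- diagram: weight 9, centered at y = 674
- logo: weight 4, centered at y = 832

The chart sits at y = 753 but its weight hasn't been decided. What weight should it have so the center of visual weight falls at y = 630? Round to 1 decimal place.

Known weights sum to 6 + 9 + 4 = 19; their moment is 6·282 + 9·674 + 4·832 = 11086.
Balance at y = 630 requires (11086 + w·753) / (19 + w) = 630.
Rearranging, w·(753 − 630) = 630·19 − 11086 = 884, so w ≈ 884/123 = 7.19.

w ≈ 7.2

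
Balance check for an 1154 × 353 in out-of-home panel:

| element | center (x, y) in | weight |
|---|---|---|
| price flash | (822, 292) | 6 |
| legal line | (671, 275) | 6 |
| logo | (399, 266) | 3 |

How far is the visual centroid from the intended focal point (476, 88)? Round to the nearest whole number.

Total weight = 6 + 6 + 3 = 15.
x: (6·822 + 6·671 + 3·399) / 15 = 10155 / 15 ≈ 677.00
y: (6·292 + 6·275 + 3·266) / 15 = 4200 / 15 ≈ 280.00
Relative to (476, 88): Δ = (201.00, 192.00); |Δ| = √(201.00² + 192.00²) ≈ 277.97.

≈ 278 in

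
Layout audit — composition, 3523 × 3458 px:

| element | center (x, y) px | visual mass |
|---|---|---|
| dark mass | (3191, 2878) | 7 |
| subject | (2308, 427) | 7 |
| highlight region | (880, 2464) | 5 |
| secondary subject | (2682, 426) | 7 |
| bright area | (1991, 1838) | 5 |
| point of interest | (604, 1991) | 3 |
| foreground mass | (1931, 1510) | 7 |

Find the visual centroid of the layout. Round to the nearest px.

Σw = 7 + 7 + 5 + 7 + 5 + 3 + 7 = 41.
x-moment: 7·3191 + 7·2308 + 5·880 + 7·2682 + 5·1991 + 3·604 + 7·1931 = 86951; centroid 86951/41 ≈ 2120.76.
y-moment: 7·2878 + 7·427 + 5·2464 + 7·426 + 5·1838 + 3·1991 + 7·1510 = 64170; centroid 64170/41 ≈ 1565.12.

(2121, 1565)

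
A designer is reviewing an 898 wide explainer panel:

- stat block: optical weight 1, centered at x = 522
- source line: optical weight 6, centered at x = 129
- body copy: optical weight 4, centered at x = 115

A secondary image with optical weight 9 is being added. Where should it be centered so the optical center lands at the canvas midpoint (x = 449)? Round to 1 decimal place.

After adding the secondary image, total weight = 1 + 6 + 4 + 9 = 20.
Along x: (1756 + 9·x) / 20 = 449 (existing moment 1·522 + 6·129 + 4·115 = 1756) ⇒ x = (8980 − 1756) / 9 ≈ 802.67.

x ≈ 802.7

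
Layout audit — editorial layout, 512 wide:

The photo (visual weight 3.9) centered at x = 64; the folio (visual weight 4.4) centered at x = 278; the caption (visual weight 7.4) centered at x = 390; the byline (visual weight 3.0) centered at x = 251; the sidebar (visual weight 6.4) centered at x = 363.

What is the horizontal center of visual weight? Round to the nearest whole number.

x ≈ 296

Total weight = 3.9 + 4.4 + 7.4 + 3.0 + 6.4 = 25.1.
x-moment: 3.9·64 + 4.4·278 + 7.4·390 + 3.0·251 + 6.4·363 = 7435.0; centroid 7435.0/25.1 ≈ 296.22.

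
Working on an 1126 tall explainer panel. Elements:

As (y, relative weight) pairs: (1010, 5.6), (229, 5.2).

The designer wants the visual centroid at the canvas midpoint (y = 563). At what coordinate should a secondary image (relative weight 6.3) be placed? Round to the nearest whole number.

With the secondary image, Σw becomes 5.6 + 5.2 + 6.3 = 17.1.
Along y: (6846.8 + 6.3·y) / 17.1 = 563 (existing moment 5.6·1010 + 5.2·229 = 6846.8) ⇒ y = (9627.3 − 6846.8) / 6.3 ≈ 441.35.

y ≈ 441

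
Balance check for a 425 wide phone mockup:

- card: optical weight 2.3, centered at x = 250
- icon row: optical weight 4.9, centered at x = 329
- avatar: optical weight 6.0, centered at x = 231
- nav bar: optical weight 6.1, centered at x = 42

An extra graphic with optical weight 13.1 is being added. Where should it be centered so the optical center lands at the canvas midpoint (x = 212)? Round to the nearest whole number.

x ≈ 232

After adding the extra graphic, total weight = 2.3 + 4.9 + 6.0 + 6.1 + 13.1 = 32.4.
x: target moment 32.4×212 = 6868.8; current 2.3·250 + 4.9·329 + 6.0·231 + 6.1·42 = 3829.3; the extra graphic supplies 3039.5, so x = 3039.5/13.1 ≈ 232.02.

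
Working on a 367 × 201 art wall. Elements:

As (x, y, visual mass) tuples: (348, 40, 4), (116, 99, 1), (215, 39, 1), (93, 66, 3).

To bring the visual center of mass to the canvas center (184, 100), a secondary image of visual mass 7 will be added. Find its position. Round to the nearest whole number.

After adding the secondary image, total weight = 4 + 1 + 1 + 3 + 7 = 16.
Along x: (2002 + 7·x) / 16 = 184 (existing moment 4·348 + 1·116 + 1·215 + 3·93 = 2002) ⇒ x = (2944 − 2002) / 7 ≈ 134.57.
Along y: (496 + 7·y) / 16 = 100 (existing moment 4·40 + 1·99 + 1·39 + 3·66 = 496) ⇒ y = (1600 − 496) / 7 ≈ 157.71.

(135, 158)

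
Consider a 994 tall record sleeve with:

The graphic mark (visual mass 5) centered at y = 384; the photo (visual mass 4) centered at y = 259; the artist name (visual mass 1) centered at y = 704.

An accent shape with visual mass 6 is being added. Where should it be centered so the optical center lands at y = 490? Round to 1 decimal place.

y ≈ 696.7

After adding the accent shape, total weight = 5 + 4 + 1 + 6 = 16.
y: target moment 16×490 = 7840; current 5·384 + 4·259 + 1·704 = 3660; the accent shape supplies 4180, so y = 4180/6 ≈ 696.67.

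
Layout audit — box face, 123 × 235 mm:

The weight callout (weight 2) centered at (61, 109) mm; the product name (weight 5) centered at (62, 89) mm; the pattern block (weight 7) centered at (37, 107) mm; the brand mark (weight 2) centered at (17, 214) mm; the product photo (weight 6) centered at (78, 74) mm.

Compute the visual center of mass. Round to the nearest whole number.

(54, 104)

Total weight = 2 + 5 + 7 + 2 + 6 = 22.
Σw·x = 2·61 + 5·62 + 7·37 + 2·17 + 6·78 = 1193, so x̄ = 1193/22 ≈ 54.23.
Σw·y = 2·109 + 5·89 + 7·107 + 2·214 + 6·74 = 2284, so ȳ = 2284/22 ≈ 103.82.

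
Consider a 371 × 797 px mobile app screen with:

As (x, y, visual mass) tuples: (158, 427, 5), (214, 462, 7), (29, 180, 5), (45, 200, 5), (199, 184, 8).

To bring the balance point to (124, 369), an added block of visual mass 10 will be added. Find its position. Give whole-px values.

With the added block, Σw becomes 5 + 7 + 5 + 5 + 8 + 10 = 40.
x: target moment 40×124 = 4960; current 5·158 + 7·214 + 5·29 + 5·45 + 8·199 = 4250; the added block supplies 710, so x = 710/10 ≈ 71.00.
y: target moment 40×369 = 14760; current 5·427 + 7·462 + 5·180 + 5·200 + 8·184 = 8741; the added block supplies 6019, so y = 6019/10 ≈ 601.90.

(71, 602)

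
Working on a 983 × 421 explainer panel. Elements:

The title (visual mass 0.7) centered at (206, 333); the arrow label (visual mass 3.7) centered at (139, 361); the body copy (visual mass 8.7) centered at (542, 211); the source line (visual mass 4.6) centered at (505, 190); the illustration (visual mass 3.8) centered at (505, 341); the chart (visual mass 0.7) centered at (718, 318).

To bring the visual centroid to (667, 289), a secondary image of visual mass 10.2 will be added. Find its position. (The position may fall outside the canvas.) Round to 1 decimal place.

After adding the secondary image, total weight = 0.7 + 3.7 + 8.7 + 4.6 + 3.8 + 0.7 + 10.2 = 32.4.
Along x: (10118.5 + 10.2·x) / 32.4 = 667 (existing moment 0.7·206 + 3.7·139 + 8.7·542 + 4.6·505 + 3.8·505 + 0.7·718 = 10118.5) ⇒ x = (21610.8 − 10118.5) / 10.2 ≈ 1126.70.
Along y: (5796.9 + 10.2·y) / 32.4 = 289 (existing moment 0.7·333 + 3.7·361 + 8.7·211 + 4.6·190 + 3.8·341 + 0.7·318 = 5796.9) ⇒ y = (9363.6 − 5796.9) / 10.2 ≈ 349.68.

(1126.7, 349.7)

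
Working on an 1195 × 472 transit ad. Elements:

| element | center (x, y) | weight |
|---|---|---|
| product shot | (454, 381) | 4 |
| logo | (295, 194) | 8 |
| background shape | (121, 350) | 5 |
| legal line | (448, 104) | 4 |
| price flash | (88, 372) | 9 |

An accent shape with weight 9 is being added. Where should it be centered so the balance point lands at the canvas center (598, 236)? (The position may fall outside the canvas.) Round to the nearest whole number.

(1773, 68)

After adding the accent shape, total weight = 4 + 8 + 5 + 4 + 9 + 9 = 39.
x: need Σw·x = 39·598 = 23322. Existing = 4·454 + 8·295 + 5·121 + 4·448 + 9·88 = 7365. Remainder 15957 / 9 ≈ 1773.00.
y: need Σw·y = 39·236 = 9204. Existing = 4·381 + 8·194 + 5·350 + 4·104 + 9·372 = 8590. Remainder 614 / 9 ≈ 68.22.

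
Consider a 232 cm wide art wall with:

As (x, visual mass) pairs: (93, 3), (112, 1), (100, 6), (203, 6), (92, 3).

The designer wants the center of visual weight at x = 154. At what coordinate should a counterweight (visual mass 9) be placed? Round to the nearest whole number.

x ≈ 203

With the counterweight, Σw becomes 3 + 1 + 6 + 6 + 3 + 9 = 28.
x: need Σw·x = 28·154 = 4312. Existing = 3·93 + 1·112 + 6·100 + 6·203 + 3·92 = 2485. Remainder 1827 / 9 ≈ 203.00.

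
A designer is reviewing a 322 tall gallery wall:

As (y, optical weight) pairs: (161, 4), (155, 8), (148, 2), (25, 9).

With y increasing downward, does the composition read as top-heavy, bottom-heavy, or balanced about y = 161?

Weights sum to 4 + 8 + 2 + 9 = 23.
y: (4·161 + 8·155 + 2·148 + 9·25) / 23 = 2405 / 23 ≈ 104.57
104.6 lies above (smaller y than) the midline 161, so the layout is top-heavy.

top-heavy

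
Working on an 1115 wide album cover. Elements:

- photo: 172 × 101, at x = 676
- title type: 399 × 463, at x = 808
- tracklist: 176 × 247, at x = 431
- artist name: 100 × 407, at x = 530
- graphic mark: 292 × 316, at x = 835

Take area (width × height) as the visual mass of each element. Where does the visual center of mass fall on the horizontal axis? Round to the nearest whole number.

x ≈ 735

Areas: photo 172·101 = 17372, title type 399·463 = 184737, tracklist 176·247 = 43472, artist name 100·407 = 40700, graphic mark 292·316 = 92272. Total weight = 378553.
Σw·x = 17372·676 + 184737·808 + 43472·431 + 40700·530 + 92272·835 = 278365520, so x̄ = 278365520/378553 ≈ 735.34.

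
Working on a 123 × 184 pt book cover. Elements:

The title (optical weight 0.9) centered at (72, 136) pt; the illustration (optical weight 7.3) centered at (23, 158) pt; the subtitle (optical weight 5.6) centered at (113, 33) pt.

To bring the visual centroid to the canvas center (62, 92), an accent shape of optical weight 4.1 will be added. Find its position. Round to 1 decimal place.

(59.6, 45.4)

After adding the accent shape, total weight = 0.9 + 7.3 + 5.6 + 4.1 = 17.9.
x: need Σw·x = 17.9·62 = 1109.8. Existing = 0.9·72 + 7.3·23 + 5.6·113 = 865.5. Remainder 244.3 / 4.1 ≈ 59.59.
y: need Σw·y = 17.9·92 = 1646.8. Existing = 0.9·136 + 7.3·158 + 5.6·33 = 1460.6. Remainder 186.2 / 4.1 ≈ 45.41.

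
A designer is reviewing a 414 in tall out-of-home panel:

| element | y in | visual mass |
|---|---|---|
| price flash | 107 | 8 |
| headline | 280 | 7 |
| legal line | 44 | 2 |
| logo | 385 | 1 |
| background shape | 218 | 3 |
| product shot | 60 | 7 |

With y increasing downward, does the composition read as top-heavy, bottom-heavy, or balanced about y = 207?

top-heavy

Total weight = 8 + 7 + 2 + 1 + 3 + 7 = 28.
Σw·y = 8·107 + 7·280 + 2·44 + 1·385 + 3·218 + 7·60 = 4363, so ȳ = 4363/28 ≈ 155.82.
Since 155.8 is above (smaller y than) 207, the composition reads top-heavy.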